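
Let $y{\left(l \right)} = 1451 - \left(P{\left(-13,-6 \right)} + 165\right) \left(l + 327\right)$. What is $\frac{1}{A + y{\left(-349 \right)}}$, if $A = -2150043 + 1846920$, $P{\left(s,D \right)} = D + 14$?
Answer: $- \frac{1}{297866} \approx -3.3572 \cdot 10^{-6}$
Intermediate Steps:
$P{\left(s,D \right)} = 14 + D$
$y{\left(l \right)} = -55120 - 173 l$ ($y{\left(l \right)} = 1451 - \left(\left(14 - 6\right) + 165\right) \left(l + 327\right) = 1451 - \left(8 + 165\right) \left(327 + l\right) = 1451 - 173 \left(327 + l\right) = 1451 - \left(56571 + 173 l\right) = -55120 - 173 l$)
$A = -303123$
$\frac{1}{A + y{\left(-349 \right)}} = \frac{1}{-303123 - -5257} = \frac{1}{-303123 + \left(-55120 + 60377\right)} = \frac{1}{-303123 + 5257} = \frac{1}{-297866} = - \frac{1}{297866}$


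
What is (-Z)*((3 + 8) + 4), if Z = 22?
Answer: -330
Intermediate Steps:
(-Z)*((3 + 8) + 4) = (-1*22)*((3 + 8) + 4) = -22*(11 + 4) = -22*15 = -330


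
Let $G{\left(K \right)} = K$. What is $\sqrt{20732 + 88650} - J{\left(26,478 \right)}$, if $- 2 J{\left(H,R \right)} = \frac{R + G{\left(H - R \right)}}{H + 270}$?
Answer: $\frac{13}{296} + \sqrt{109382} \approx 330.77$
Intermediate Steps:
$J{\left(H,R \right)} = - \frac{H}{2 \left(270 + H\right)}$ ($J{\left(H,R \right)} = - \frac{\left(R + \left(H - R\right)\right) \frac{1}{H + 270}}{2} = - \frac{H \frac{1}{270 + H}}{2} = - \frac{H}{2 \left(270 + H\right)}$)
$\sqrt{20732 + 88650} - J{\left(26,478 \right)} = \sqrt{20732 + 88650} - \left(-1\right) 26 \frac{1}{540 + 2 \cdot 26} = \sqrt{109382} - \left(-1\right) 26 \frac{1}{540 + 52} = \sqrt{109382} - \left(-1\right) 26 \cdot \frac{1}{592} = \sqrt{109382} - - \frac{13}{296} = \sqrt{109382} + \frac{13}{296} = \frac{13}{296} + \sqrt{109382}$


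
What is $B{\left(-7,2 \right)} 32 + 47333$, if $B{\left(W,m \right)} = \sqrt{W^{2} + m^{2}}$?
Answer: $47333 + 32 \sqrt{53} \approx 47566.0$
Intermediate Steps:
$B{\left(-7,2 \right)} 32 + 47333 = \sqrt{\left(-7\right)^{2} + 2^{2}} \cdot 32 + 47333 = \sqrt{49 + 4} \cdot 32 + 47333 = \sqrt{53} \cdot 32 + 47333 = 32 \sqrt{53} + 47333 = 47333 + 32 \sqrt{53}$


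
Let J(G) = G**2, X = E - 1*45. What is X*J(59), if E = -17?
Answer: -215822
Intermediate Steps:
X = -62 (X = -17 - 1*45 = -17 - 45 = -62)
X*J(59) = -62*59**2 = -62*3481 = -215822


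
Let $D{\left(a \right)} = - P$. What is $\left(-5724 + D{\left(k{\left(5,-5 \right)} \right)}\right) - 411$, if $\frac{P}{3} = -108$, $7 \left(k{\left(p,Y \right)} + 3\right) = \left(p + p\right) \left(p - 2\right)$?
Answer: $-5811$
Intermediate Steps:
$k{\left(p,Y \right)} = -3 + \frac{2 p \left(-2 + p\right)}{7}$ ($k{\left(p,Y \right)} = -3 + \frac{\left(p + p\right) \left(p - 2\right)}{7} = -3 + \frac{2 p \left(-2 + p\right)}{7}$)
$P = -324$ ($P = 3 \left(-108\right) = -324$)
$D{\left(a \right)} = 324$ ($D{\left(a \right)} = \left(-1\right) \left(-324\right) = 324$)
$\left(-5724 + D{\left(k{\left(5,-5 \right)} \right)}\right) - 411 = \left(-5724 + 324\right) - 411 = -5400 - 411 = -5811$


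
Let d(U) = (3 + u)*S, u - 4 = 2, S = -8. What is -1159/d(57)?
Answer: 1159/72 ≈ 16.097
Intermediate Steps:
u = 6 (u = 4 + 2 = 6)
d(U) = -72 (d(U) = (3 + 6)*(-8) = 9*(-8) = -72)
-1159/d(57) = -1159/(-72) = -1159*(-1/72) = 1159/72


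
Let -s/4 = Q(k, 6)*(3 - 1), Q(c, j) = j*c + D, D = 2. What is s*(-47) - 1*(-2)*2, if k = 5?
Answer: 12036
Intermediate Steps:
Q(c, j) = 2 + c*j (Q(c, j) = j*c + 2 = c*j + 2 = 2 + c*j)
s = -256 (s = -4*(2 + 5*6)*(3 - 1) = -4*(2 + 30)*2 = -128*2 = -4*64 = -256)
s*(-47) - 1*(-2)*2 = -256*(-47) - 1*(-2)*2 = 12032 + 2*2 = 12032 + 4 = 12036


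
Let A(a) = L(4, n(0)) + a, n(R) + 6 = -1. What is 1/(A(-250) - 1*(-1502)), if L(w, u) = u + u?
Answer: 1/1238 ≈ 0.00080775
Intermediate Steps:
n(R) = -7 (n(R) = -6 - 1 = -7)
L(w, u) = 2*u
A(a) = -14 + a (A(a) = 2*(-7) + a = -14 + a)
1/(A(-250) - 1*(-1502)) = 1/((-14 - 250) - 1*(-1502)) = 1/(-264 + 1502) = 1/1238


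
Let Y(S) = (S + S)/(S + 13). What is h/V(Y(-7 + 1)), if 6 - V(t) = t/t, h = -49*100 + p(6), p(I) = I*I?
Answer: -4864/5 ≈ -972.80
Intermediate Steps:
p(I) = I²
Y(S) = 2*S/(13 + S) (Y(S) = (2*S)/(13 + S) = 2*S/(13 + S))
h = -4864 (h = -49*100 + 6² = -4900 + 36 = -4864)
V(t) = 5 (V(t) = 6 - t/t = 6 - 1*1 = 6 - 1 = 5)
h/V(Y(-7 + 1)) = -4864/5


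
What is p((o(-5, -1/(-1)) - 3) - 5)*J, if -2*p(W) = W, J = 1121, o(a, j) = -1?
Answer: 10089/2 ≈ 5044.5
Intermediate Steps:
p(W) = -W/2
p((o(-5, -1/(-1)) - 3) - 5)*J = -((-1 - 3) - 5)/2*1121 = -(-4 - 5)/2*1121 = -½*(-9)*1121 = (9/2)*1121 = 10089/2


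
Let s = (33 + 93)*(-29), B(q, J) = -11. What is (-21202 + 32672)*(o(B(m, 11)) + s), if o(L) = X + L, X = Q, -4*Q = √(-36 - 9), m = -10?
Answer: -42037550 - 17205*I*√5/2 ≈ -4.2038e+7 - 19236.0*I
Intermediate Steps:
Q = -3*I*√5/4 (Q = -√(-36 - 9)/4 = -3*I*√5/4 ≈ -1.6771*I)
X = -3*I*√5/4 ≈ -1.6771*I
o(L) = L - 3*I*√5/4 (o(L) = -3*I*√5/4 + L = L - 3*I*√5/4)
s = -3654 (s = 126*(-29) = -3654)
(-21202 + 32672)*(o(B(m, 11)) + s) = (-21202 + 32672)*((-11 - 3*I*√5/4) - 3654) = 11470*(-3665 - 3*I*√5/4) = -42037550 - 17205*I*√5/2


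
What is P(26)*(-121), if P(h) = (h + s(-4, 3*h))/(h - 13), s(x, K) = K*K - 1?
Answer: -739189/13 ≈ -56861.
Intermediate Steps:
s(x, K) = -1 + K**2 (s(x, K) = K**2 - 1 = -1 + K**2)
P(h) = (-1 + h + 9*h**2)/(-13 + h) (P(h) = (h + (-1 + (3*h)**2))/(h - 13) = (h + (-1 + 9*h**2))/(-13 + h) = (-1 + h + 9*h**2)/(-13 + h))
P(26)*(-121) = ((-1 + 26 + 9*26**2)/(-13 + 26))*(-121) = ((-1 + 26 + 9*676)/13)*(-121) = ((-1 + 26 + 6084)/13)*(-121) = ((1/13)*6109)*(-121) = (6109/13)*(-121) = -739189/13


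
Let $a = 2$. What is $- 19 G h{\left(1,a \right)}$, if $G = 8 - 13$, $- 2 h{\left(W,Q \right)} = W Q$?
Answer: $-95$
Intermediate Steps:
$h{\left(W,Q \right)} = - \frac{Q W}{2}$ ($h{\left(W,Q \right)} = - \frac{W Q}{2} = - \frac{Q W}{2}$)
$G = -5$ ($G = 8 - 13 = -5$)
$- 19 G h{\left(1,a \right)} = \left(-19\right) \left(-5\right) \left(\left(- \frac{1}{2}\right) 2 \cdot 1\right) = 95 \left(-1\right) = -95$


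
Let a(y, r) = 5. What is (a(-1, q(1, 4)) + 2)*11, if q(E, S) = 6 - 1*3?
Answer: 77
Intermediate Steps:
q(E, S) = 3 (q(E, S) = 6 - 3 = 3)
(a(-1, q(1, 4)) + 2)*11 = (5 + 2)*11 = 7*11 = 77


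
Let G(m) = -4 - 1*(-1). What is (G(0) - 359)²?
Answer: 131044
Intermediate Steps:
G(m) = -3 (G(m) = -4 + 1 = -3)
(G(0) - 359)² = (-3 - 359)² = (-362)² = 131044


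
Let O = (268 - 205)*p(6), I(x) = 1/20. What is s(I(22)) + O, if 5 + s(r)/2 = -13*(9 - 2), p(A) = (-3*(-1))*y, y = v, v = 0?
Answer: -192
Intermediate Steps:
y = 0
I(x) = 1/20
p(A) = 0 (p(A) = -3*(-1)*0 = 3*0 = 0)
s(r) = -192 (s(r) = -10 + 2*(-13*(9 - 2)) = -10 + 2*(-13*7) = -10 + 2*(-91) = -10 - 182 = -192)
O = 0 (O = (268 - 205)*0 = 63*0 = 0)
s(I(22)) + O = -192 + 0 = -192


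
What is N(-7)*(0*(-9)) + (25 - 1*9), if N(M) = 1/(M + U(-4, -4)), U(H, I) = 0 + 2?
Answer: 16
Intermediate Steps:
U(H, I) = 2
N(M) = 1/(2 + M) (N(M) = 1/(M + 2) = 1/(2 + M))
N(-7)*(0*(-9)) + (25 - 1*9) = (0*(-9))/(2 - 7) + (25 - 1*9) = 0/(-5) + (25 - 9) = -1/5*0 + 16 = 0 + 16 = 16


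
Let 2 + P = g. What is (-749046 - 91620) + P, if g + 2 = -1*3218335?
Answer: -4059005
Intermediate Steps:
g = -3218337 (g = -2 - 1*3218335 = -2 - 3218335 = -3218337)
P = -3218339 (P = -2 - 3218337 = -3218339)
(-749046 - 91620) + P = (-749046 - 91620) - 3218339 = -840666 - 3218339 = -4059005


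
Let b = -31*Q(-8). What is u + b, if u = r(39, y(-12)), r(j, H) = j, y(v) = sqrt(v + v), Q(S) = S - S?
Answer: 39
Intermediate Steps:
Q(S) = 0
y(v) = sqrt(2)*sqrt(v) (y(v) = sqrt(2*v) = sqrt(2)*sqrt(v))
b = 0 (b = -31*0 = 0)
u = 39
u + b = 39 + 0 = 39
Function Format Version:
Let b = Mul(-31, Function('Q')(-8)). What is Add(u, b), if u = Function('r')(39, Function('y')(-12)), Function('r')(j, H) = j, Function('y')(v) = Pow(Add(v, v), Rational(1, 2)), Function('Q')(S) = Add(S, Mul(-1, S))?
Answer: 39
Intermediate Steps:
Function('Q')(S) = 0
Function('y')(v) = Mul(Pow(2, Rational(1, 2)), Pow(v, Rational(1, 2))) (Function('y')(v) = Pow(Mul(2, v), Rational(1, 2)) = Mul(Pow(2, Rational(1, 2)), Pow(v, Rational(1, 2))))
b = 0 (b = Mul(-31, 0) = 0)
u = 39
Add(u, b) = Add(39, 0) = 39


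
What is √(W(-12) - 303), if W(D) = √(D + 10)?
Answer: √(-303 + I*√2) ≈ 0.04062 + 17.407*I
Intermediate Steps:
W(D) = √(10 + D)
√(W(-12) - 303) = √(√(10 - 12) - 303) = √(√(-2) - 303) = √(I*√2 - 303) = √(-303 + I*√2)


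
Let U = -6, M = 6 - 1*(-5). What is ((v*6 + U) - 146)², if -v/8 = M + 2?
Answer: 602176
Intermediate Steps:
M = 11 (M = 6 + 5 = 11)
v = -104 (v = -8*(11 + 2) = -8*13 = -104)
((v*6 + U) - 146)² = ((-104*6 - 6) - 146)² = ((-624 - 6) - 146)² = (-630 - 146)² = (-776)² = 602176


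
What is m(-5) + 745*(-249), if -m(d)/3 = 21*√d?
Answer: -185505 - 63*I*√5 ≈ -1.8551e+5 - 140.87*I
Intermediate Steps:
m(d) = -63*√d
m(-5) + 745*(-249) = -63*I*√5 + 745*(-249) = -63*I*√5 - 185505 = -185505 - 63*I*√5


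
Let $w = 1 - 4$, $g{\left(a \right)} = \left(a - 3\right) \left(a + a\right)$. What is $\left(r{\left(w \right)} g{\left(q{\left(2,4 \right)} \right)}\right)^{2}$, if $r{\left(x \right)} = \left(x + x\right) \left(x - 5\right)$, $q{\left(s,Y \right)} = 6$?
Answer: $2985984$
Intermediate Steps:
$g{\left(a \right)} = 2 a \left(-3 + a\right)$ ($g{\left(a \right)} = \left(-3 + a\right) 2 a = 2 a \left(-3 + a\right)$)
$w = -3$
$r{\left(x \right)} = 2 x \left(-5 + x\right)$
$\left(r{\left(w \right)} g{\left(q{\left(2,4 \right)} \right)}\right)^{2} = \left(2 \left(-3\right) \left(-5 - 3\right) 2 \cdot 6 \left(-3 + 6\right)\right)^{2} = \left(2 \left(-3\right) \left(-8\right) 2 \cdot 6 \cdot 3\right)^{2} = \left(48 \cdot 36\right)^{2} = 1728^{2} = 2985984$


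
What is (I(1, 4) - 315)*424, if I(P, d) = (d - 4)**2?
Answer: -133560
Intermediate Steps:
I(P, d) = (-4 + d)**2
(I(1, 4) - 315)*424 = ((-4 + 4)**2 - 315)*424 = (0**2 - 315)*424 = (0 - 315)*424 = -315*424 = -133560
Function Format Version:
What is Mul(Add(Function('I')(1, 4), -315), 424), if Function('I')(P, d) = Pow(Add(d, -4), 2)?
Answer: -133560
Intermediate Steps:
Function('I')(P, d) = Pow(Add(-4, d), 2)
Mul(Add(Function('I')(1, 4), -315), 424) = Mul(Add(Pow(Add(-4, 4), 2), -315), 424) = Mul(Add(Pow(0, 2), -315), 424) = Mul(Add(0, -315), 424) = Mul(-315, 424) = -133560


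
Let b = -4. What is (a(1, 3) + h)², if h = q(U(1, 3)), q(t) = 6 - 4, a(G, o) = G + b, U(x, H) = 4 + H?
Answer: 1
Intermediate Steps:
a(G, o) = -4 + G (a(G, o) = G - 4 = -4 + G)
q(t) = 2
h = 2
(a(1, 3) + h)² = ((-4 + 1) + 2)² = (-3 + 2)² = (-1)² = 1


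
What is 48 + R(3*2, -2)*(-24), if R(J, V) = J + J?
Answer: -240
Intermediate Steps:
R(J, V) = 2*J
48 + R(3*2, -2)*(-24) = 48 + (2*(3*2))*(-24) = 48 + (2*6)*(-24) = 48 + 12*(-24) = 48 - 288 = -240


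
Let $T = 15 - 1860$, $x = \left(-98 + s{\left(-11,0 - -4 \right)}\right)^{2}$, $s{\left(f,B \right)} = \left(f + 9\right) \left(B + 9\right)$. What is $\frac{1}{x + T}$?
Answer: $\frac{1}{13531} \approx 7.3904 \cdot 10^{-5}$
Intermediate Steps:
$s{\left(f,B \right)} = \left(9 + B\right) \left(9 + f\right)$ ($s{\left(f,B \right)} = \left(9 + f\right) \left(9 + B\right) = \left(9 + B\right) \left(9 + f\right)$)
$x = 15376$ ($x = \left(-98 + \left(81 + 9 \left(0 - -4\right) + 9 \left(-11\right) + \left(0 - -4\right) \left(-11\right)\right)\right)^{2} = \left(-98 + \left(81 + 9 \left(0 + 4\right) - 99 + \left(0 + 4\right) \left(-11\right)\right)\right)^{2} = \left(-98 + \left(81 + 9 \cdot 4 - 99 + 4 \left(-11\right)\right)\right)^{2} = \left(-98 + \left(81 + 36 - 99 - 44\right)\right)^{2} = \left(-98 - 26\right)^{2} = \left(-124\right)^{2} = 15376$)
$T = -1845$ ($T = 15 - 1860 = -1845$)
$\frac{1}{x + T} = \frac{1}{15376 - 1845} = \frac{1}{13531}$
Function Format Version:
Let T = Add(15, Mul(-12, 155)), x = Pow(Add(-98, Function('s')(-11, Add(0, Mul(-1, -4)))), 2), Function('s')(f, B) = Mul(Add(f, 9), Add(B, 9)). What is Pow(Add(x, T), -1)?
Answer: Rational(1, 13531) ≈ 7.3904e-5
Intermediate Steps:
Function('s')(f, B) = Mul(Add(9, B), Add(9, f)) (Function('s')(f, B) = Mul(Add(9, f), Add(9, B)) = Mul(Add(9, B), Add(9, f)))
x = 15376 (x = Pow(Add(-98, Add(81, Mul(9, Add(0, Mul(-1, -4))), Mul(9, -11), Mul(Add(0, Mul(-1, -4)), -11))), 2) = Pow(Add(-98, Add(81, Mul(9, Add(0, 4)), -99, Mul(Add(0, 4), -11))), 2) = Pow(Add(-98, Add(81, Mul(9, 4), -99, Mul(4, -11))), 2) = Pow(Add(-98, Add(81, 36, -99, -44)), 2) = Pow(Add(-98, -26), 2) = Pow(-124, 2) = 15376)
T = -1845 (T = Add(15, -1860) = -1845)
Pow(Add(x, T), -1) = Pow(Add(15376, -1845), -1) = Pow(13531, -1) = Rational(1, 13531)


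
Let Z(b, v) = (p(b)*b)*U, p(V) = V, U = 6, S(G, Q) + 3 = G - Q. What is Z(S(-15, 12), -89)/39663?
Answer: 200/1469 ≈ 0.13615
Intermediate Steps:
S(G, Q) = -3 + G - Q (S(G, Q) = -3 + (G - Q) = -3 + G - Q)
Z(b, v) = 6*b² (Z(b, v) = (b*b)*6 = b²*6 = 6*b²)
Z(S(-15, 12), -89)/39663 = (6*(-3 - 15 - 1*12)²)/39663 = (6*(-3 - 15 - 12)²)*(1/39663) = (6*(-30)²)*(1/39663) = (6*900)*(1/39663) = 5400*(1/39663) = 200/1469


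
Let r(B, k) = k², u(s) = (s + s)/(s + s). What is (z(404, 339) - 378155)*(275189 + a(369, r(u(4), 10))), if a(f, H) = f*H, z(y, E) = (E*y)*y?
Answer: 17149936262141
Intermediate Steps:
u(s) = 1 (u(s) = (2*s)/((2*s)) = (2*s)*(1/(2*s)) = 1)
z(y, E) = E*y²
a(f, H) = H*f
(z(404, 339) - 378155)*(275189 + a(369, r(u(4), 10))) = (339*404² - 378155)*(275189 + 10²*369) = (339*163216 - 378155)*(275189 + 100*369) = (55330224 - 378155)*(275189 + 36900) = 54952069*312089 = 17149936262141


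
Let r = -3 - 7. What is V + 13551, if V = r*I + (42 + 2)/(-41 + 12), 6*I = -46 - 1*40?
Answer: 1191275/87 ≈ 13693.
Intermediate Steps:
r = -10
I = -43/3 (I = (-46 - 1*40)/6 = (-46 - 40)/6 = (⅙)*(-86) = -43/3 ≈ -14.333)
V = 12338/87 (V = -10*(-43/3) + (42 + 2)/(-41 + 12) = 430/3 + 44/(-29) = 430/3 + 44*(-1/29) = 430/3 - 44/29 = 12338/87 ≈ 141.82)
V + 13551 = 12338/87 + 13551 = 1191275/87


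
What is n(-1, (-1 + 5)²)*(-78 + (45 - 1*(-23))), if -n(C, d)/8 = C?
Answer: -80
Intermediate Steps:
n(C, d) = -8*C
n(-1, (-1 + 5)²)*(-78 + (45 - 1*(-23))) = (-8*(-1))*(-78 + (45 - 1*(-23))) = 8*(-78 + (45 + 23)) = 8*(-78 + 68) = 8*(-10) = -80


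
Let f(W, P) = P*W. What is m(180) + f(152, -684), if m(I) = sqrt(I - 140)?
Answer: -103968 + 2*sqrt(10) ≈ -1.0396e+5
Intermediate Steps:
m(I) = sqrt(-140 + I)
m(180) + f(152, -684) = sqrt(-140 + 180) - 684*152 = sqrt(40) - 103968 = 2*sqrt(10) - 103968 = -103968 + 2*sqrt(10)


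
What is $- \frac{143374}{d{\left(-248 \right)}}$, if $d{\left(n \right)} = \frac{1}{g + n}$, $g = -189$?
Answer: $62654438$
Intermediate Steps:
$d{\left(n \right)} = \frac{1}{-189 + n}$
$- \frac{143374}{d{\left(-248 \right)}} = - \frac{143374}{\frac{1}{-189 - 248}} = - \frac{143374}{\frac{1}{-437}} = - \frac{143374}{- \frac{1}{437}} = \left(-143374\right) \left(-437\right) = 62654438$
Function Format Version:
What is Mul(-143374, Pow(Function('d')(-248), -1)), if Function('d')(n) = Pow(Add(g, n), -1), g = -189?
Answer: 62654438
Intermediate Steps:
Function('d')(n) = Pow(Add(-189, n), -1)
Mul(-143374, Pow(Function('d')(-248), -1)) = Mul(-143374, Pow(Pow(Add(-189, -248), -1), -1)) = Mul(-143374, Pow(Pow(-437, -1), -1)) = Mul(-143374, Pow(Rational(-1, 437), -1)) = Mul(-143374, -437) = 62654438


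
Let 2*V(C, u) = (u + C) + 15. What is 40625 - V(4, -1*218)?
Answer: 81449/2 ≈ 40725.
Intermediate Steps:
V(C, u) = 15/2 + C/2 + u/2 (V(C, u) = ((u + C) + 15)/2 = ((C + u) + 15)/2 = (15 + C + u)/2 = 15/2 + C/2 + u/2)
40625 - V(4, -1*218) = 40625 - (15/2 + (1/2)*4 + (-1*218)/2) = 40625 - (15/2 + 2 + (1/2)*(-218)) = 40625 - (15/2 + 2 - 109) = 40625 - 1*(-199/2) = 40625 + 199/2 = 81449/2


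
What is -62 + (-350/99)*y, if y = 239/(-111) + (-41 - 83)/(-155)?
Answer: -628748/10989 ≈ -57.216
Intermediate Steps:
y = -751/555 (y = 239*(-1/111) - 124*(-1/155) = -239/111 + ⅘ = -751/555 ≈ -1.3532)
-62 + (-350/99)*y = -62 - 350/99*(-751/555) = -62 + 52570/10989 = -628748/10989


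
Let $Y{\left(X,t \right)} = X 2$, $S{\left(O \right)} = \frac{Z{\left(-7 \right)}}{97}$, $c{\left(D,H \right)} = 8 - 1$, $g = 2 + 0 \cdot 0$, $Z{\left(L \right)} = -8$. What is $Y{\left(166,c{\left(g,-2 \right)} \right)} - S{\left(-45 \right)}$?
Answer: $\frac{32212}{97} \approx 332.08$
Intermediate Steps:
$g = 2$ ($g = 2 + 0 = 2$)
$c{\left(D,H \right)} = 7$ ($c{\left(D,H \right)} = 8 - 1 = 7$)
$S{\left(O \right)} = - \frac{8}{97}$
$Y{\left(X,t \right)} = 2 X$
$Y{\left(166,c{\left(g,-2 \right)} \right)} - S{\left(-45 \right)} = 2 \cdot 166 - - \frac{8}{97} = 332 + \frac{8}{97} = \frac{32212}{97}$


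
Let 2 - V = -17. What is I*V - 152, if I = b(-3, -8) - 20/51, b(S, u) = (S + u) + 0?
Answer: -18791/51 ≈ -368.45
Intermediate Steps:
V = 19 (V = 2 - 1*(-17) = 2 + 17 = 19)
b(S, u) = S + u
I = -581/51 (I = (-3 - 8) - 20/51 = -11 - 20*1/51 = -11 - 20/51 = -581/51 ≈ -11.392)
I*V - 152 = -581/51*19 - 152 = -11039/51 - 152 = -18791/51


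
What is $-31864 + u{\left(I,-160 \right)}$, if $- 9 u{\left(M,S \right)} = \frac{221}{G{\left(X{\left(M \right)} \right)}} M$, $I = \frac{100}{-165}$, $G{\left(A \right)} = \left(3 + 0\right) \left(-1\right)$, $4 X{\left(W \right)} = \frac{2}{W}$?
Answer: $- \frac{28395244}{891} \approx -31869.0$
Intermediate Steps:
$X{\left(W \right)} = \frac{1}{2 W}$ ($X{\left(W \right)} = \frac{2 \frac{1}{W}}{4} = \frac{1}{2 W}$)
$G{\left(A \right)} = -3$ ($G{\left(A \right)} = 3 \left(-1\right) = -3$)
$I = - \frac{20}{33}$ ($I = 100 \left(- \frac{1}{165}\right) = - \frac{20}{33} \approx -0.60606$)
$u{\left(M,S \right)} = \frac{221 M}{27}$ ($u{\left(M,S \right)} = - \frac{\frac{221}{-3} M}{9} = - \frac{221 \left(- \frac{1}{3}\right) M}{9} = - \frac{\left(- \frac{221}{3}\right) M}{9} = \frac{221 M}{27}$)
$-31864 + u{\left(I,-160 \right)} = -31864 + \frac{221}{27} \left(- \frac{20}{33}\right) = -31864 - \frac{4420}{891} = - \frac{28395244}{891}$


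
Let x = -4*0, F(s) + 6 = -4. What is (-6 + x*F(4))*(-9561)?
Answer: 57366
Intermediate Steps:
F(s) = -10 (F(s) = -6 - 4 = -10)
x = 0
(-6 + x*F(4))*(-9561) = (-6 + 0*(-10))*(-9561) = (-6 + 0)*(-9561) = -6*(-9561) = 57366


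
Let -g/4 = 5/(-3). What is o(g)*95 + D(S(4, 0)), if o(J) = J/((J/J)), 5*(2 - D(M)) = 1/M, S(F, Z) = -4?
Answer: 38123/60 ≈ 635.38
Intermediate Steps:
D(M) = 2 - 1/(5*M)
g = 20/3 (g = -20/(-3) = -20*(-1)/3 = -4*(-5/3) = 20/3 ≈ 6.6667)
o(J) = J (o(J) = J/1 = J*1 = J)
o(g)*95 + D(S(4, 0)) = (20/3)*95 + (2 - ⅕/(-4)) = 1900/3 + (2 - ⅕*(-¼)) = 1900/3 + (2 + 1/20) = 1900/3 + 41/20 = 38123/60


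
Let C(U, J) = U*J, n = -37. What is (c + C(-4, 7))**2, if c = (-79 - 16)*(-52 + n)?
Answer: 71014329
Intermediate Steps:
C(U, J) = J*U
c = 8455 (c = (-79 - 16)*(-52 - 37) = -95*(-89) = 8455)
(c + C(-4, 7))**2 = (8455 + 7*(-4))**2 = (8455 - 28)**2 = 8427**2 = 71014329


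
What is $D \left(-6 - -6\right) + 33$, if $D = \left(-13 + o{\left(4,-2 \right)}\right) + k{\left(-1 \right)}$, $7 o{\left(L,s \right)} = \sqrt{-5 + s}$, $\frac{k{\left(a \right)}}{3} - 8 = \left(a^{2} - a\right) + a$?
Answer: $33$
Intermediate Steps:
$k{\left(a \right)} = 24 + 3 a^{2}$ ($k{\left(a \right)} = 24 + 3 \left(\left(a^{2} - a\right) + a\right) = 24 + 3 a^{2}$)
$o{\left(L,s \right)} = \frac{\sqrt{-5 + s}}{7}$
$D = 14 + \frac{i \sqrt{7}}{7}$ ($D = \left(-13 + \frac{\sqrt{-5 - 2}}{7}\right) + \left(24 + 3 \left(-1\right)^{2}\right) = \left(-13 + \frac{\sqrt{-7}}{7}\right) + \left(24 + 3 \cdot 1\right) = \left(-13 + \frac{i \sqrt{7}}{7}\right) + \left(24 + 3\right) = \left(-13 + \frac{i \sqrt{7}}{7}\right) + 27 = 14 + \frac{i \sqrt{7}}{7} \approx 14.0 + 0.37796 i$)
$D \left(-6 - -6\right) + 33 = \left(14 + \frac{i \sqrt{7}}{7}\right) \left(-6 - -6\right) + 33 = \left(14 + \frac{i \sqrt{7}}{7}\right) \left(-6 + 6\right) + 33 = \left(14 + \frac{i \sqrt{7}}{7}\right) 0 + 33 = 0 + 33 = 33$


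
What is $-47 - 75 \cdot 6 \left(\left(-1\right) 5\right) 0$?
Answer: $-47$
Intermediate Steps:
$-47 - 75 \cdot 6 \left(\left(-1\right) 5\right) 0 = -47 - 75 \cdot 6 \left(-5\right) 0 = -47 - 75 \left(\left(-30\right) 0\right) = -47 - 0 = -47 + 0 = -47$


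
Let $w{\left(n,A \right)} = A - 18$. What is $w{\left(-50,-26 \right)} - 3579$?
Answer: $-3623$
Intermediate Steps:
$w{\left(n,A \right)} = -18 + A$
$w{\left(-50,-26 \right)} - 3579 = \left(-18 - 26\right) - 3579 = -44 - 3579 = -3623$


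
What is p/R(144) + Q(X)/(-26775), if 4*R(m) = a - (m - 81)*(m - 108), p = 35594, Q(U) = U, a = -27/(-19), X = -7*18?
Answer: -229920014/3660525 ≈ -62.811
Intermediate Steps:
X = -126
a = 27/19 (a = -27*(-1/19) = 27/19 ≈ 1.4211)
R(m) = 27/76 - (-108 + m)*(-81 + m)/4 (R(m) = (27/19 - (m - 81)*(m - 108))/4 = (27/19 - (-81 + m)*(-108 + m))/4 = (27/19 - (-108 + m)*(-81 + m))/4 = 27/76 - (-108 + m)*(-81 + m)/4)
p/R(144) + Q(X)/(-26775) = 35594/(-166185/76 - ¼*144² + (189/4)*144) - 126/(-26775) = 35594/(-166185/76 - ¼*20736 + 6804) - 126*(-1/26775) = 35594/(-166185/76 - 5184 + 6804) + 2/425 = 35594/(-43065/76) + 2/425 = 35594*(-76/43065) + 2/425 = -2705144/43065 + 2/425 = -229920014/3660525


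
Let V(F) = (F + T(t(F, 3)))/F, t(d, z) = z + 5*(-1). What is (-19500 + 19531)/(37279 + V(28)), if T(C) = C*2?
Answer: 217/260959 ≈ 0.00083155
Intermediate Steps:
t(d, z) = -5 + z (t(d, z) = z - 5 = -5 + z)
T(C) = 2*C
V(F) = (-4 + F)/F (V(F) = (F + 2*(-5 + 3))/F = (F + 2*(-2))/F = (F - 4)/F = (-4 + F)/F)
(-19500 + 19531)/(37279 + V(28)) = (-19500 + 19531)/(37279 + (-4 + 28)/28) = 31/(37279 + (1/28)*24) = 31/(37279 + 6/7) = 31/(260959/7) = 31*(7/260959) = 217/260959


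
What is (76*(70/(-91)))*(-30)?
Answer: 22800/13 ≈ 1753.8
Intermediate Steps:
(76*(70/(-91)))*(-30) = (76*(70*(-1/91)))*(-30) = (76*(-10/13))*(-30) = -760/13*(-30) = 22800/13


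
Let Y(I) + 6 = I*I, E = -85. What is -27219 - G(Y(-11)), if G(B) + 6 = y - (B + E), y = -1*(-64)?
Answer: -27247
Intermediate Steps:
Y(I) = -6 + I**2 (Y(I) = -6 + I*I = -6 + I**2)
y = 64
G(B) = 143 - B (G(B) = -6 + (64 - (B - 85)) = -6 + (64 - (-85 + B)) = -6 + (64 + (85 - B)) = -6 + (149 - B) = 143 - B)
-27219 - G(Y(-11)) = -27219 - (143 - (-6 + (-11)**2)) = -27219 - (143 - (-6 + 121)) = -27219 - (143 - 1*115) = -27219 - (143 - 115) = -27219 - 1*28 = -27219 - 28 = -27247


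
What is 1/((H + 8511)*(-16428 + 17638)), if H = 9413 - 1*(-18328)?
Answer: 1/43864920 ≈ 2.2797e-8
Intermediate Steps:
H = 27741 (H = 9413 + 18328 = 27741)
1/((H + 8511)*(-16428 + 17638)) = 1/((27741 + 8511)*(-16428 + 17638)) = 1/(36252*1210) = 1/43864920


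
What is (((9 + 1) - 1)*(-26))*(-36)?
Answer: 8424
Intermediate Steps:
(((9 + 1) - 1)*(-26))*(-36) = ((10 - 1)*(-26))*(-36) = (9*(-26))*(-36) = -234*(-36) = 8424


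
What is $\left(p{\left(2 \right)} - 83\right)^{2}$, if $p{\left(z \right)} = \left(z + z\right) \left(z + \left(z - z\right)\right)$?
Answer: $5625$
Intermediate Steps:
$p{\left(z \right)} = 2 z^{2}$ ($p{\left(z \right)} = 2 z \left(z + 0\right) = 2 z z = 2 z^{2}$)
$\left(p{\left(2 \right)} - 83\right)^{2} = \left(2 \cdot 2^{2} - 83\right)^{2} = \left(2 \cdot 4 - 83\right)^{2} = \left(8 - 83\right)^{2} = \left(-75\right)^{2} = 5625$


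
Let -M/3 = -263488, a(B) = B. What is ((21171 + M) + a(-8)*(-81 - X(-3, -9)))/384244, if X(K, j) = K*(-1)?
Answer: 812307/384244 ≈ 2.1140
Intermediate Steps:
X(K, j) = -K
M = 790464 (M = -3*(-263488) = 790464)
((21171 + M) + a(-8)*(-81 - X(-3, -9)))/384244 = ((21171 + 790464) - 8*(-81 - (-1)*(-3)))/384244 = (811635 - 8*(-81 - 1*3))*(1/384244) = (811635 - 8*(-81 - 3))*(1/384244) = (811635 - 8*(-84))*(1/384244) = (811635 + 672)*(1/384244) = 812307*(1/384244) = 812307/384244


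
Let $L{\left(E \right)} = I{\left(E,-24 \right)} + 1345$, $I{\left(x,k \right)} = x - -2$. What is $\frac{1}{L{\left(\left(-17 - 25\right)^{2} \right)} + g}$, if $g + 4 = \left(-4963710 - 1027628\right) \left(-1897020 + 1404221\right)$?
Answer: $\frac{1}{2952525378169} \approx 3.3869 \cdot 10^{-13}$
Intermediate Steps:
$I{\left(x,k \right)} = 2 + x$ ($I{\left(x,k \right)} = x + 2 = 2 + x$)
$g = 2952525375058$ ($g = -4 + \left(-4963710 - 1027628\right) \left(-1897020 + 1404221\right) = -4 - -2952525375062 = -4 + 2952525375062 = 2952525375058$)
$L{\left(E \right)} = 1347 + E$ ($L{\left(E \right)} = \left(2 + E\right) + 1345 = 1347 + E$)
$\frac{1}{L{\left(\left(-17 - 25\right)^{2} \right)} + g} = \frac{1}{\left(1347 + \left(-17 - 25\right)^{2}\right) + 2952525375058} = \frac{1}{\left(1347 + \left(-42\right)^{2}\right) + 2952525375058} = \frac{1}{\left(1347 + 1764\right) + 2952525375058} = \frac{1}{3111 + 2952525375058} = \frac{1}{2952525378169}$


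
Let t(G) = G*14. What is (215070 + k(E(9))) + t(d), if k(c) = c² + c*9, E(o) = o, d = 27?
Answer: 215610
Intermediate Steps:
t(G) = 14*G
k(c) = c² + 9*c
(215070 + k(E(9))) + t(d) = (215070 + 9*(9 + 9)) + 14*27 = (215070 + 9*18) + 378 = (215070 + 162) + 378 = 215232 + 378 = 215610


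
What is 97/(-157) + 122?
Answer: 19057/157 ≈ 121.38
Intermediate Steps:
97/(-157) + 122 = -1/157*97 + 122 = -97/157 + 122 = 19057/157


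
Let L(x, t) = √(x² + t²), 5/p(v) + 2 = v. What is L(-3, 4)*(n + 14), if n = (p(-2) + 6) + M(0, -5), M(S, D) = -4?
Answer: 295/4 ≈ 73.750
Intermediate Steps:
p(v) = 5/(-2 + v)
L(x, t) = √(t² + x²)
n = ¾ (n = (5/(-2 - 2) + 6) - 4 = (5/(-4) + 6) - 4 = (5*(-¼) + 6) - 4 = (-5/4 + 6) - 4 = 19/4 - 4 = ¾ ≈ 0.75000)
L(-3, 4)*(n + 14) = √(4² + (-3)²)*(¾ + 14) = √(16 + 9)*(59/4) = √25*(59/4) = 5*(59/4) = 295/4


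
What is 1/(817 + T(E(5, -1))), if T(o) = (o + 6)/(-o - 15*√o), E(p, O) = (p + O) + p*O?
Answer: 61549/50286903 - 25*I/50286903 ≈ 0.001224 - 4.9715e-7*I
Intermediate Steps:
E(p, O) = O + p + O*p (E(p, O) = (O + p) + O*p = O + p + O*p)
T(o) = (6 + o)/(-o - 15*√o)
1/(817 + T(E(5, -1))) = 1/(817 + (-6 - (-1 + 5 - 1*5))/((-1 + 5 - 1*5) + 15*√(-1 + 5 - 1*5))) = 1/(817 + (-6 - (-1 + 5 - 5))/((-1 + 5 - 5) + 15*√(-1 + 5 - 5))) = 1/(817 + (-6 - 1*(-1))/(-1 + 15*√(-1))) = 1/(817 + (-6 + 1)/(-1 + 15*I)) = 1/(817 + ((-1 - 15*I)/226)*(-5)) = 1/(817 - 5*(-1 - 15*I)/226)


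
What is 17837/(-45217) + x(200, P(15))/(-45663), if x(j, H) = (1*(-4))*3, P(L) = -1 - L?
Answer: -271316109/688247957 ≈ -0.39421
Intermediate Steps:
x(j, H) = -12 (x(j, H) = -4*3 = -12)
17837/(-45217) + x(200, P(15))/(-45663) = 17837/(-45217) - 12/(-45663) = 17837*(-1/45217) - 12*(-1/45663) = -17837/45217 + 4/15221 = -271316109/688247957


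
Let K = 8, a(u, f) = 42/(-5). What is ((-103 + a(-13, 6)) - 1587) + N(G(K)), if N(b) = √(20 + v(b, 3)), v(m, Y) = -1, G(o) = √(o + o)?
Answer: -8492/5 + √19 ≈ -1694.0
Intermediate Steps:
a(u, f) = -42/5 (a(u, f) = 42*(-⅕) = -42/5)
G(o) = √2*√o (G(o) = √(2*o) = √2*√o)
N(b) = √19 (N(b) = √(20 - 1) = √19)
((-103 + a(-13, 6)) - 1587) + N(G(K)) = ((-103 - 42/5) - 1587) + √19 = (-557/5 - 1587) + √19 = -8492/5 + √19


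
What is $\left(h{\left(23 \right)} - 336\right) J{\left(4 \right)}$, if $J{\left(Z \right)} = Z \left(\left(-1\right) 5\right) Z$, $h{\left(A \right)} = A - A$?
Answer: $26880$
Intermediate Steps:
$h{\left(A \right)} = 0$
$J{\left(Z \right)} = - 5 Z^{2}$ ($J{\left(Z \right)} = Z \left(-5\right) Z = - 5 Z Z = - 5 Z^{2}$)
$\left(h{\left(23 \right)} - 336\right) J{\left(4 \right)} = \left(0 - 336\right) \left(- 5 \cdot 4^{2}\right) = - 336 \left(\left(-5\right) 16\right) = \left(-336\right) \left(-80\right) = 26880$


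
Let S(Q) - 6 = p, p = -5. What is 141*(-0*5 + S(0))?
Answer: 141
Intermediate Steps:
S(Q) = 1 (S(Q) = 6 - 5 = 1)
141*(-0*5 + S(0)) = 141*(-0*5 + 1) = 141*(-10*0 + 1) = 141*(0 + 1) = 141*1 = 141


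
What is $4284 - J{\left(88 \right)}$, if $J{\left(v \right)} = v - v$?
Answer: $4284$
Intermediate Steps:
$J{\left(v \right)} = 0$
$4284 - J{\left(88 \right)} = 4284 - 0 = 4284 + 0 = 4284$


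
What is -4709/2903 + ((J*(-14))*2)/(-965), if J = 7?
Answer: -3975197/2801395 ≈ -1.4190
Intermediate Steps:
-4709/2903 + ((J*(-14))*2)/(-965) = -4709/2903 + ((7*(-14))*2)/(-965) = -4709*1/2903 - 98*2*(-1/965) = -4709/2903 - 196*(-1/965) = -4709/2903 + 196/965 = -3975197/2801395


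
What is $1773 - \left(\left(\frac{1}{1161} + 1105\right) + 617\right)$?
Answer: $\frac{59210}{1161} \approx 50.999$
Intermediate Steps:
$1773 - \left(\left(\frac{1}{1161} + 1105\right) + 617\right) = 1773 - \left(\frac{1282906}{1161} + 617\right) = 1773 - \frac{1999243}{1161} = \frac{59210}{1161}$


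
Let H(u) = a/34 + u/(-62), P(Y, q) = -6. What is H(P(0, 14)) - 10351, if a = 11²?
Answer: -10906101/1054 ≈ -10347.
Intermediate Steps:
a = 121
H(u) = 121/34 - u/62 (H(u) = 121/34 + u/(-62) = 121*(1/34) + u*(-1/62) = 121/34 - u/62)
H(P(0, 14)) - 10351 = (121/34 - 1/62*(-6)) - 10351 = (121/34 + 3/31) - 10351 = 3853/1054 - 10351 = -10906101/1054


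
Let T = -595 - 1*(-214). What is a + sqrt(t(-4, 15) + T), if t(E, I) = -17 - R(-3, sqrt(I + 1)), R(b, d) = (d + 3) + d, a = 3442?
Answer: 3442 + I*sqrt(409) ≈ 3442.0 + 20.224*I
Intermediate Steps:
R(b, d) = 3 + 2*d (R(b, d) = (3 + d) + d = 3 + 2*d)
t(E, I) = -20 - 2*sqrt(1 + I) (t(E, I) = -17 - (3 + 2*sqrt(I + 1)) = -17 - (3 + 2*sqrt(1 + I)) = -17 + (-3 - 2*sqrt(1 + I)) = -20 - 2*sqrt(1 + I))
T = -381 (T = -595 + 214 = -381)
a + sqrt(t(-4, 15) + T) = 3442 + sqrt((-20 - 2*sqrt(1 + 15)) - 381) = 3442 + sqrt((-20 - 2*sqrt(16)) - 381) = 3442 + sqrt((-20 - 2*4) - 381) = 3442 + sqrt((-20 - 8) - 381) = 3442 + sqrt(-28 - 381) = 3442 + sqrt(-409) = 3442 + I*sqrt(409)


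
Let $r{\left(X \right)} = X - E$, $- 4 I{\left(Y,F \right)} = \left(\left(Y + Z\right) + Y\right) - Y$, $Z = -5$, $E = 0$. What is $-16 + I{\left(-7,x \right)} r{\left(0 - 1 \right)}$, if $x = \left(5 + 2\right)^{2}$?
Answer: $-19$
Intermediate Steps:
$x = 49$ ($x = 7^{2} = 49$)
$I{\left(Y,F \right)} = \frac{5}{4} - \frac{Y}{4}$ ($I{\left(Y,F \right)} = - \frac{\left(\left(Y - 5\right) + Y\right) - Y}{4} = - \frac{\left(\left(-5 + Y\right) + Y\right) - Y}{4} = - \frac{\left(-5 + 2 Y\right) - Y}{4} = - \frac{-5 + Y}{4} = \frac{5}{4} - \frac{Y}{4}$)
$r{\left(X \right)} = X$ ($r{\left(X \right)} = X - 0 = X + 0 = X$)
$-16 + I{\left(-7,x \right)} r{\left(0 - 1 \right)} = -16 + \left(\frac{5}{4} - - \frac{7}{4}\right) \left(0 - 1\right) = -16 + \left(\frac{5}{4} + \frac{7}{4}\right) \left(-1\right) = -16 + 3 \left(-1\right) = -16 - 3 = -19$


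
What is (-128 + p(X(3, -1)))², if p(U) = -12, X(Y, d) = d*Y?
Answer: 19600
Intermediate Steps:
X(Y, d) = Y*d
(-128 + p(X(3, -1)))² = (-128 - 12)² = (-140)² = 19600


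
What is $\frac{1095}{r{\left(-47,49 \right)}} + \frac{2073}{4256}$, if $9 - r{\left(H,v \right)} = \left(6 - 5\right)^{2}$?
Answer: $\frac{584613}{4256} \approx 137.36$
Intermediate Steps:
$r{\left(H,v \right)} = 8$ ($r{\left(H,v \right)} = 9 - \left(6 - 5\right)^{2} = 9 - 1^{2} = 9 - 1 = 8$)
$\frac{1095}{r{\left(-47,49 \right)}} + \frac{2073}{4256} = \frac{1095}{8} + \frac{2073}{4256} = \frac{584613}{4256}$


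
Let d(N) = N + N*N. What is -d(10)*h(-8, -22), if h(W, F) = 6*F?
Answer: 14520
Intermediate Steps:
d(N) = N + N²
-d(10)*h(-8, -22) = -10*(1 + 10)*6*(-22) = -10*11*(-132) = -110*(-132) = -1*(-14520) = 14520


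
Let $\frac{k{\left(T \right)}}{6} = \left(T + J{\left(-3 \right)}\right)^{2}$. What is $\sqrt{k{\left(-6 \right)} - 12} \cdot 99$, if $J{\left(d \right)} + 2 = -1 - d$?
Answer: $198 \sqrt{51} \approx 1414.0$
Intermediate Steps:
$J{\left(d \right)} = -3 - d$ ($J{\left(d \right)} = -2 - \left(1 + d\right) = -3 - d$)
$k{\left(T \right)} = 6 T^{2}$ ($k{\left(T \right)} = 6 \left(T - 0\right)^{2} = 6 \left(T + \left(-3 + 3\right)\right)^{2} = 6 \left(T + 0\right)^{2} = 6 T^{2}$)
$\sqrt{k{\left(-6 \right)} - 12} \cdot 99 = \sqrt{6 \left(-6\right)^{2} - 12} \cdot 99 = \sqrt{6 \cdot 36 - 12} \cdot 99 = \sqrt{216 - 12} \cdot 99 = \sqrt{204} \cdot 99 = 2 \sqrt{51} \cdot 99 = 198 \sqrt{51}$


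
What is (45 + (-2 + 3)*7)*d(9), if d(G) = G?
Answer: 468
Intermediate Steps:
(45 + (-2 + 3)*7)*d(9) = (45 + (-2 + 3)*7)*9 = (45 + 1*7)*9 = (45 + 7)*9 = 52*9 = 468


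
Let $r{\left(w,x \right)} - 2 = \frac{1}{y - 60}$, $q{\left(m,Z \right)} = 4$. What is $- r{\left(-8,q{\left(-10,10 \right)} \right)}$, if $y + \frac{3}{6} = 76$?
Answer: $- \frac{64}{31} \approx -2.0645$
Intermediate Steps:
$y = \frac{151}{2}$ ($y = - \frac{1}{2} + 76 = \frac{151}{2} \approx 75.5$)
$r{\left(w,x \right)} = \frac{64}{31}$ ($r{\left(w,x \right)} = 2 + \frac{1}{\frac{151}{2} - 60} = 2 + \frac{1}{\frac{31}{2}} = 2 + \frac{2}{31} = \frac{64}{31}$)
$- r{\left(-8,q{\left(-10,10 \right)} \right)} = \left(-1\right) \frac{64}{31} = - \frac{64}{31}$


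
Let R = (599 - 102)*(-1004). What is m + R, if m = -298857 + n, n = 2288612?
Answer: 1490767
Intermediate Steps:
R = -498988 (R = 497*(-1004) = -498988)
m = 1989755 (m = -298857 + 2288612 = 1989755)
m + R = 1989755 - 498988 = 1490767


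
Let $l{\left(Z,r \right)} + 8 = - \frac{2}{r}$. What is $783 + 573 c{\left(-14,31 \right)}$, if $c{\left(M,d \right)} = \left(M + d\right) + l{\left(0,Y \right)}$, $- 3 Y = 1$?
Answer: $9378$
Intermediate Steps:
$Y = - \frac{1}{3}$ ($Y = \left(- \frac{1}{3}\right) 1 = - \frac{1}{3} \approx -0.33333$)
$l{\left(Z,r \right)} = -8 - \frac{2}{r}$
$c{\left(M,d \right)} = -2 + M + d$ ($c{\left(M,d \right)} = \left(M + d\right) - \left(8 + \frac{2}{- \frac{1}{3}}\right) = \left(M + d\right) - 2 = -2 + M + d$)
$783 + 573 c{\left(-14,31 \right)} = 783 + 573 \left(-2 - 14 + 31\right) = 783 + 573 \cdot 15 = 783 + 8595 = 9378$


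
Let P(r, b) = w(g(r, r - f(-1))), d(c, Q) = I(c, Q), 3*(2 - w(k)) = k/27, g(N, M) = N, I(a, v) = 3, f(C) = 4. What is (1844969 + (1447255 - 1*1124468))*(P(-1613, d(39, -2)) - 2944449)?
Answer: -517006758135064/81 ≈ -6.3828e+12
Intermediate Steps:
w(k) = 2 - k/81 (w(k) = 2 - k/(3*27) = 2 - k/81)
d(c, Q) = 3
P(r, b) = 2 - r/81
(1844969 + (1447255 - 1*1124468))*(P(-1613, d(39, -2)) - 2944449) = (1844969 + (1447255 - 1*1124468))*((2 - 1/81*(-1613)) - 2944449) = (1844969 + (1447255 - 1124468))*((2 + 1613/81) - 2944449) = (1844969 + 322787)*(1775/81 - 2944449) = 2167756*(-238498594/81) = -517006758135064/81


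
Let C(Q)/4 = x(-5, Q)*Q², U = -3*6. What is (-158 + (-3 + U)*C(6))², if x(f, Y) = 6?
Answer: 334963204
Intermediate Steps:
U = -18
C(Q) = 24*Q² (C(Q) = 4*(6*Q²) = 24*Q²)
(-158 + (-3 + U)*C(6))² = (-158 + (-3 - 18)*(24*6²))² = (-158 - 504*36)² = (-158 - 21*864)² = (-158 - 18144)² = (-18302)² = 334963204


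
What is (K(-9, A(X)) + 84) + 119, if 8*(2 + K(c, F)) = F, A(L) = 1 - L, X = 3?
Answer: 803/4 ≈ 200.75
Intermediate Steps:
K(c, F) = -2 + F/8
(K(-9, A(X)) + 84) + 119 = ((-2 + (1 - 1*3)/8) + 84) + 119 = ((-2 + (1 - 3)/8) + 84) + 119 = ((-2 + (⅛)*(-2)) + 84) + 119 = ((-2 - ¼) + 84) + 119 = (-9/4 + 84) + 119 = 327/4 + 119 = 803/4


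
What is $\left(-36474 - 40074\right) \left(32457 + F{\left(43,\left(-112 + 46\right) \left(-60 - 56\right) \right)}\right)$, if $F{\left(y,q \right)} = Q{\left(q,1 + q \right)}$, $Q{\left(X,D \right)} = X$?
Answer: $-3070569924$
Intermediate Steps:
$F{\left(y,q \right)} = q$
$\left(-36474 - 40074\right) \left(32457 + F{\left(43,\left(-112 + 46\right) \left(-60 - 56\right) \right)}\right) = \left(-36474 - 40074\right) \left(32457 + \left(-112 + 46\right) \left(-60 - 56\right)\right) = - 76548 \left(32457 - -7656\right) = - 76548 \left(32457 + 7656\right) = \left(-76548\right) 40113 = -3070569924$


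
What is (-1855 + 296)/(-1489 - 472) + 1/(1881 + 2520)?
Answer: 6863120/8630361 ≈ 0.79523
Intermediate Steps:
(-1855 + 296)/(-1489 - 472) + 1/(1881 + 2520) = -1559/(-1961) + 1/4401 = -1559*(-1/1961) + 1/4401 = 1559/1961 + 1/4401 = 6863120/8630361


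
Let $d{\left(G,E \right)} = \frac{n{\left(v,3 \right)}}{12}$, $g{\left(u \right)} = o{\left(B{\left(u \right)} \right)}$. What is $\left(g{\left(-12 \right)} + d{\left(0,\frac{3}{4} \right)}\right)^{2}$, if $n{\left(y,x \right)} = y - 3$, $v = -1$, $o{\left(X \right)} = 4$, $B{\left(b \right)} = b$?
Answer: $\frac{121}{9} \approx 13.444$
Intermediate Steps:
$g{\left(u \right)} = 4$
$n{\left(y,x \right)} = -3 + y$
$d{\left(G,E \right)} = - \frac{1}{3}$ ($d{\left(G,E \right)} = \frac{-3 - 1}{12} = \left(-4\right) \frac{1}{12} = - \frac{1}{3}$)
$\left(g{\left(-12 \right)} + d{\left(0,\frac{3}{4} \right)}\right)^{2} = \left(4 - \frac{1}{3}\right)^{2} = \left(\frac{11}{3}\right)^{2} = \frac{121}{9}$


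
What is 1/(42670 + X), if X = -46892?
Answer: -1/4222 ≈ -0.00023685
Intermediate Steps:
1/(42670 + X) = 1/(42670 - 46892) = 1/(-4222) = -1/4222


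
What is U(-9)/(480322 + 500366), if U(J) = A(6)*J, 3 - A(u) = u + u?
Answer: 27/326896 ≈ 8.2595e-5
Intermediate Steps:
A(u) = 3 - 2*u (A(u) = 3 - (u + u) = 3 - 2*u)
U(J) = -9*J (U(J) = (3 - 2*6)*J = (3 - 12)*J = -9*J)
U(-9)/(480322 + 500366) = (-9*(-9))/(480322 + 500366) = 81/980688 = 81*(1/980688) = 27/326896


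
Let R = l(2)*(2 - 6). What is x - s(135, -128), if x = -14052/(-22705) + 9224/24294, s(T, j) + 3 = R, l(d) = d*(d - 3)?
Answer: -1103583071/275797635 ≈ -4.0014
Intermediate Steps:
l(d) = d*(-3 + d)
R = 8 (R = (2*(-3 + 2))*(2 - 6) = (2*(-1))*(-4) = -2*(-4) = 8)
s(T, j) = 5 (s(T, j) = -3 + 8 = 5)
x = 275405104/275797635 (x = -14052*(-1/22705) + 9224*(1/24294) = 14052/22705 + 4612/12147 = 275405104/275797635 ≈ 0.99858)
x - s(135, -128) = 275405104/275797635 - 1*5 = 275405104/275797635 - 5 = -1103583071/275797635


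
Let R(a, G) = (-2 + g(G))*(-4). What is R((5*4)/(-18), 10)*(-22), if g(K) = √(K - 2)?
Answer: -176 + 176*√2 ≈ 72.902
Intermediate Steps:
g(K) = √(-2 + K)
R(a, G) = 8 - 4*√(-2 + G) (R(a, G) = (-2 + √(-2 + G))*(-4) = 8 - 4*√(-2 + G))
R((5*4)/(-18), 10)*(-22) = (8 - 4*√(-2 + 10))*(-22) = (8 - 8*√2)*(-22) = -176 + 176*√2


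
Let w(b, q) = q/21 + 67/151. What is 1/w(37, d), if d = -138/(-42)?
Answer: 22197/13322 ≈ 1.6662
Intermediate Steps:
d = 23/7 (d = -138*(-1/42) = 23/7 ≈ 3.2857)
w(b, q) = 67/151 + q/21 (w(b, q) = q*(1/21) + 67*(1/151) = q/21 + 67/151 = 67/151 + q/21)
1/w(37, d) = 1/(67/151 + (1/21)*(23/7)) = 1/(67/151 + 23/147) = 1/(13322/22197) = 22197/13322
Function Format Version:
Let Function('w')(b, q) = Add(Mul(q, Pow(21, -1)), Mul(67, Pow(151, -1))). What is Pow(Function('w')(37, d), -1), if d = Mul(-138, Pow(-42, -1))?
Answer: Rational(22197, 13322) ≈ 1.6662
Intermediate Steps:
d = Rational(23, 7) (d = Mul(-138, Rational(-1, 42)) = Rational(23, 7) ≈ 3.2857)
Function('w')(b, q) = Add(Rational(67, 151), Mul(Rational(1, 21), q)) (Function('w')(b, q) = Add(Mul(q, Rational(1, 21)), Mul(67, Rational(1, 151))) = Add(Mul(Rational(1, 21), q), Rational(67, 151)) = Add(Rational(67, 151), Mul(Rational(1, 21), q)))
Pow(Function('w')(37, d), -1) = Pow(Add(Rational(67, 151), Mul(Rational(1, 21), Rational(23, 7))), -1) = Pow(Add(Rational(67, 151), Rational(23, 147)), -1) = Pow(Rational(13322, 22197), -1) = Rational(22197, 13322)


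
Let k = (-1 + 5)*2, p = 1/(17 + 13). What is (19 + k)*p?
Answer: 9/10 ≈ 0.90000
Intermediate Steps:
p = 1/30 ≈ 0.033333
k = 8 (k = 4*2 = 8)
(19 + k)*p = (19 + 8)*(1/30) = 27*(1/30) = 9/10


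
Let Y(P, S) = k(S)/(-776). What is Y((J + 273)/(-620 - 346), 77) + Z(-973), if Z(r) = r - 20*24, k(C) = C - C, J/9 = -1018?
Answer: -1453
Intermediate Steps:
J = -9162 (J = 9*(-1018) = -9162)
k(C) = 0
Y(P, S) = 0 (Y(P, S) = 0/(-776) = 0*(-1/776) = 0)
Z(r) = -480 + r (Z(r) = r - 480 = -480 + r)
Y((J + 273)/(-620 - 346), 77) + Z(-973) = 0 + (-480 - 973) = 0 - 1453 = -1453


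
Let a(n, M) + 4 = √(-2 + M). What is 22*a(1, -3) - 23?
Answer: -111 + 22*I*√5 ≈ -111.0 + 49.193*I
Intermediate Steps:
a(n, M) = -4 + √(-2 + M)
22*a(1, -3) - 23 = 22*(-4 + √(-2 - 3)) - 23 = 22*(-4 + √(-5)) - 23 = 22*(-4 + I*√5) - 23 = (-88 + 22*I*√5) - 23 = -111 + 22*I*√5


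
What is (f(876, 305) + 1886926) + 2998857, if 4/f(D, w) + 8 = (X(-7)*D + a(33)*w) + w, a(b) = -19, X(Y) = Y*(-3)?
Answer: 31508414569/6449 ≈ 4.8858e+6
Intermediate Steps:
X(Y) = -3*Y
f(D, w) = 4/(-8 - 18*w + 21*D) (f(D, w) = 4/(-8 + (((-3*(-7))*D - 19*w) + w)) = 4/(-8 + ((21*D - 19*w) + w)) = 4/(-8 + ((-19*w + 21*D) + w)) = 4/(-8 + (-18*w + 21*D)) = 4/(-8 - 18*w + 21*D))
(f(876, 305) + 1886926) + 2998857 = (4/(-8 - 18*305 + 21*876) + 1886926) + 2998857 = (4/(-8 - 5490 + 18396) + 1886926) + 2998857 = (4/12898 + 1886926) + 2998857 = (4*(1/12898) + 1886926) + 2998857 = (2/6449 + 1886926) + 2998857 = 12168785776/6449 + 2998857 = 31508414569/6449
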